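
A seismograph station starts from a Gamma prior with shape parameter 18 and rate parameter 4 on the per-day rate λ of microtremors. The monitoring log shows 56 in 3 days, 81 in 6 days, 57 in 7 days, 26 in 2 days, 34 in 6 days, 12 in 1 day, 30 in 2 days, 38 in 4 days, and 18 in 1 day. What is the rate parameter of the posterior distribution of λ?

36

Total count: 56 + 81 + 57 + 26 + 34 + 12 + 30 + 38 + 18 = 352.
Total exposure: 3 + 6 + 7 + 2 + 6 + 1 + 2 + 4 + 1 = 32 days.
Gamma(α, β) with Poisson data over total exposure Σt gives posterior Gamma(α+Σx, β+Σt) = Gamma(370, 36).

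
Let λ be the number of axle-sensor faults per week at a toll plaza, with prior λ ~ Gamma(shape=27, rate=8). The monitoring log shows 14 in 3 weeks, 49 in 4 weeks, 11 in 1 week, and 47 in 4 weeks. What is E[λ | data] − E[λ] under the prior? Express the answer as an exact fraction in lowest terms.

Total count: 14 + 49 + 11 + 47 = 121.
Total exposure: 3 + 4 + 1 + 4 = 12 weeks.
Conjugate update: add total count to the shape and total exposure to the rate, giving Gamma(148, 20).
Posterior mean = 148/20 = 37/5; prior mean = 27/8 = 27/8. Difference = 37/5 − 27/8 = 161/40.

161/40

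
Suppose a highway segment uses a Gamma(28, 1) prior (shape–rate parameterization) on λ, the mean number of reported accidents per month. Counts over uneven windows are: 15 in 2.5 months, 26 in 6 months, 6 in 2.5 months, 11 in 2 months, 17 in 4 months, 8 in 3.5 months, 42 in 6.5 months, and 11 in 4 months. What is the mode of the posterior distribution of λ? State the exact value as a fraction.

Total count: 15 + 26 + 6 + 11 + 17 + 8 + 42 + 11 = 136.
Total exposure: 2.5 + 6 + 2.5 + 2 + 4 + 3.5 + 6.5 + 4 = 31 months.
Posterior: α' = 28 + 136 = 164, β' = 1 + 31 = 32.
Posterior mode = (α'−1)/β' = 163/32.

163/32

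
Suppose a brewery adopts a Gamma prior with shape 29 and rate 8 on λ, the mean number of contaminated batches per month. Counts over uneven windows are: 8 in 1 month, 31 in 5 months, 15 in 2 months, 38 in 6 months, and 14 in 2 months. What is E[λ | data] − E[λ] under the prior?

2

Total count: 8 + 31 + 15 + 38 + 14 = 106.
Total exposure: 1 + 5 + 2 + 6 + 2 = 16 months.
Conjugate update: add total count to the shape and total exposure to the rate, giving Gamma(135, 24).
Posterior mean = 135/24 = 45/8; prior mean = 29/8 = 29/8. Difference = 45/8 − 29/8 = 2.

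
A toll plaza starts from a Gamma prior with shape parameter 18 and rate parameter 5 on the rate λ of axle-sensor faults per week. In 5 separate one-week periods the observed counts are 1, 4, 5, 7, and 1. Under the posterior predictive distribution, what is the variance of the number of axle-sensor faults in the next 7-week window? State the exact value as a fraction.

Total count: 1 + 4 + 5 + 7 + 1 = 18.
Total exposure: 5 weeks.
By Gamma–Poisson conjugacy, the posterior is Gamma(α + Σx, β + Σt) = Gamma(18 + 18, 5 + 5) = Gamma(36, 10).
The posterior predictive for a window of length T is Negative Binomial with variance T·α'·(β'+T)/β'² = 7·36·17/100 = 1071/25.

1071/25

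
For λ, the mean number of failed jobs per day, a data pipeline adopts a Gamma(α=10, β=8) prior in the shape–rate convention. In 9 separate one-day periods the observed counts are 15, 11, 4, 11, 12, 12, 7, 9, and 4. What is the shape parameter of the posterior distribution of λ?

Total count: 15 + 11 + 4 + 11 + 12 + 12 + 7 + 9 + 4 = 85.
Total exposure: 9 days.
Gamma(α, β) with Poisson data over total exposure Σt gives posterior Gamma(α+Σx, β+Σt) = Gamma(95, 17).

95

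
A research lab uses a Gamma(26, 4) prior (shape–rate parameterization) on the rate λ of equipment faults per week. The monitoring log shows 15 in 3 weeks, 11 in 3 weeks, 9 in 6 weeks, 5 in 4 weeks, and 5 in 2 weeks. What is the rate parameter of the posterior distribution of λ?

22

Total count: 15 + 11 + 9 + 5 + 5 = 45.
Total exposure: 3 + 3 + 6 + 4 + 2 = 18 weeks.
The Gamma prior is conjugate for the Poisson rate, so λ | data ~ Gamma(26+45, 4+18) = Gamma(71, 22).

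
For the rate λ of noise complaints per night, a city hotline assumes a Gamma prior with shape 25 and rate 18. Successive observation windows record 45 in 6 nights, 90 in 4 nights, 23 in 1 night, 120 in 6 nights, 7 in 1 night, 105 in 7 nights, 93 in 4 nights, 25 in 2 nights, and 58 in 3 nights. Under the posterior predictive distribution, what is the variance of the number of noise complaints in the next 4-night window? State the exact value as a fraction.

Total count: 45 + 90 + 23 + 120 + 7 + 105 + 93 + 25 + 58 = 566.
Total exposure: 6 + 4 + 1 + 6 + 1 + 7 + 4 + 2 + 3 = 34 nights.
The Gamma prior is conjugate for the Poisson rate, so λ | data ~ Gamma(25+566, 18+34) = Gamma(591, 52).
The posterior predictive for a window of length T is Negative Binomial with variance T·α'·(β'+T)/β'² = 4·591·56/2704 = 8274/169.

8274/169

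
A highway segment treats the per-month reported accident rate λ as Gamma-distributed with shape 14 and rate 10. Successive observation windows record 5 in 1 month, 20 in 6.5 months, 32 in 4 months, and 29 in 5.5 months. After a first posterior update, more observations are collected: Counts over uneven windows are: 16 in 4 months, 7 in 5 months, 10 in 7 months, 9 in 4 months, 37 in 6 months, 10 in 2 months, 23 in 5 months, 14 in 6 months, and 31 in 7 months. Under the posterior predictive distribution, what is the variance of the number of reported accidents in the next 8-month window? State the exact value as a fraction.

166536/5329

Total count: 5 + 20 + 32 + 29 = 86.
Total exposure: 1 + 6.5 + 4 + 5.5 = 17 months.
After the first batch: Gamma(14 + 86, 10 + 17) = Gamma(100, 27).
Total count: 16 + 7 + 10 + 9 + 37 + 10 + 23 + 14 + 31 = 157.
Total exposure: 4 + 5 + 7 + 4 + 6 + 2 + 5 + 6 + 7 = 46 months.
After the second batch: Gamma(100 + 157, 27 + 46) = Gamma(257, 73).
The posterior predictive for a window of length T is Negative Binomial with variance T·α'·(β'+T)/β'² = 8·257·81/5329 = 166536/5329.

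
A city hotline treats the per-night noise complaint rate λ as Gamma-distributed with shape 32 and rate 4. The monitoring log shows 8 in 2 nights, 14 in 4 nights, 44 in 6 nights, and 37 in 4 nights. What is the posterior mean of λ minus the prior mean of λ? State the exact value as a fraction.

-5/4

Total count: 8 + 14 + 44 + 37 = 103.
Total exposure: 2 + 4 + 6 + 4 = 16 nights.
Posterior: α' = 32 + 103 = 135, β' = 4 + 16 = 20.
Posterior mean = 135/20 = 27/4; prior mean = 32/4 = 8. Difference = 27/4 − 8 = -5/4.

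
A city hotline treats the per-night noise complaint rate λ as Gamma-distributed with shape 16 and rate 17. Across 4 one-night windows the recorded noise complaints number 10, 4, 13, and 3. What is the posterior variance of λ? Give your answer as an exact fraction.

Total count: 10 + 4 + 13 + 3 = 30.
Total exposure: 4 nights.
Gamma(α, β) with Poisson data over total exposure Σt gives posterior Gamma(α+Σx, β+Σt) = Gamma(46, 21).
Posterior variance = α'/β'² = 46/441.

46/441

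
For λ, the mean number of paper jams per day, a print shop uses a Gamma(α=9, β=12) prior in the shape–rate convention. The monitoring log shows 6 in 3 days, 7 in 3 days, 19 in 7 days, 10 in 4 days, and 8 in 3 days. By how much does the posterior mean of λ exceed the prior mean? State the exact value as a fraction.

Total count: 6 + 7 + 19 + 10 + 8 = 50.
Total exposure: 3 + 3 + 7 + 4 + 3 = 20 days.
Gamma(α, β) with Poisson data over total exposure Σt gives posterior Gamma(α+Σx, β+Σt) = Gamma(59, 32).
Posterior mean = 59/32 = 59/32; prior mean = 9/12 = 3/4. Difference = 59/32 − 3/4 = 35/32.

35/32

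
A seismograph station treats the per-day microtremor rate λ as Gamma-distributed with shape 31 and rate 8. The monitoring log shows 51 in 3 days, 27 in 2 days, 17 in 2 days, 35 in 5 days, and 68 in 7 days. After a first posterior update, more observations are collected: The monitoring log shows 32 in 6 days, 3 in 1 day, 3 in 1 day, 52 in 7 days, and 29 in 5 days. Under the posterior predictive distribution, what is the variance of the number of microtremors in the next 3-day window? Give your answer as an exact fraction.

52200/2209

Total count: 51 + 27 + 17 + 35 + 68 = 198.
Total exposure: 3 + 2 + 2 + 5 + 7 = 19 days.
After the first batch: Gamma(31 + 198, 8 + 19) = Gamma(229, 27).
Total count: 32 + 3 + 3 + 52 + 29 = 119.
Total exposure: 6 + 1 + 1 + 7 + 5 = 20 days.
After the second batch: Gamma(229 + 119, 27 + 20) = Gamma(348, 47).
The posterior predictive for a window of length T is Negative Binomial with variance T·α'·(β'+T)/β'² = 3·348·50/2209 = 52200/2209.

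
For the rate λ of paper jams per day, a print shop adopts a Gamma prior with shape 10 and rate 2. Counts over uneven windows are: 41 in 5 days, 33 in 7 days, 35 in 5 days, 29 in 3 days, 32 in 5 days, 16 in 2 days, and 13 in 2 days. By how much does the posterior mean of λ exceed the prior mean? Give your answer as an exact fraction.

Total count: 41 + 33 + 35 + 29 + 32 + 16 + 13 = 199.
Total exposure: 5 + 7 + 5 + 3 + 5 + 2 + 2 = 29 days.
Conjugate update: add total count to the shape and total exposure to the rate, giving Gamma(209, 31).
Posterior mean = 209/31 = 209/31; prior mean = 10/2 = 5. Difference = 209/31 − 5 = 54/31.

54/31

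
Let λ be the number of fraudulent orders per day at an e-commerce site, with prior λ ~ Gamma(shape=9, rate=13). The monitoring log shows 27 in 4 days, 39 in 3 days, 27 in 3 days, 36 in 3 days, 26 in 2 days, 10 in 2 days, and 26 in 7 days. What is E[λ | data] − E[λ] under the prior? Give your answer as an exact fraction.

Total count: 27 + 39 + 27 + 36 + 26 + 10 + 26 = 191.
Total exposure: 4 + 3 + 3 + 3 + 2 + 2 + 7 = 24 days.
Posterior: α' = 9 + 191 = 200, β' = 13 + 24 = 37.
Posterior mean = 200/37 = 200/37; prior mean = 9/13 = 9/13. Difference = 200/37 − 9/13 = 2267/481.

2267/481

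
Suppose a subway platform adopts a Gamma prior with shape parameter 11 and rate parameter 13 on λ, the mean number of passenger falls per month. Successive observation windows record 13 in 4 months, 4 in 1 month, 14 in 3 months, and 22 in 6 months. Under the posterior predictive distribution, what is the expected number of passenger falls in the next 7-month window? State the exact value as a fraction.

448/27

Total count: 13 + 4 + 14 + 22 = 53.
Total exposure: 4 + 1 + 3 + 6 = 14 months.
Conjugate update: add total count to the shape and total exposure to the rate, giving Gamma(64, 27).
Predictive mean over a 7-month window = T·E[λ|data] = 7·64/27 = 448/27.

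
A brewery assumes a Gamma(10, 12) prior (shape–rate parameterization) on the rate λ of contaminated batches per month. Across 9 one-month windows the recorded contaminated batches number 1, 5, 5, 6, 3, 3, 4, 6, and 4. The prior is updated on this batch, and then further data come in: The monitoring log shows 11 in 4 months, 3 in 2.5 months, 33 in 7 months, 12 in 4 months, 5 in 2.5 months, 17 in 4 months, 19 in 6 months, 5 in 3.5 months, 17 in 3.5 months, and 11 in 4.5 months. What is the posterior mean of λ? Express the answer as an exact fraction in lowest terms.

72/25

Total count: 1 + 5 + 5 + 6 + 3 + 3 + 4 + 6 + 4 = 37.
Total exposure: 9 months.
After the first batch: Gamma(10 + 37, 12 + 9) = Gamma(47, 21).
Total count: 11 + 3 + 33 + 12 + 5 + 17 + 19 + 5 + 17 + 11 = 133.
Total exposure: 4 + 2.5 + 7 + 4 + 2.5 + 4 + 6 + 3.5 + 3.5 + 4.5 = 41.5 months.
After the second batch: Gamma(47 + 133, 21 + 41.5) = Gamma(180, 125/2).
Posterior mean = α'/β' = 180/(125/2) = 72/25.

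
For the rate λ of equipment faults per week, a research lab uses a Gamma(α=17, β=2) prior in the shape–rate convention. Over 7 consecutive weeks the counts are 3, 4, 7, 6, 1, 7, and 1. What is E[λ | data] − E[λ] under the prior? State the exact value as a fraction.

Total count: 3 + 4 + 7 + 6 + 1 + 7 + 1 = 29.
Total exposure: 7 weeks.
Conjugate update: add total count to the shape and total exposure to the rate, giving Gamma(46, 9).
Posterior mean = 46/9 = 46/9; prior mean = 17/2 = 17/2. Difference = 46/9 − 17/2 = -61/18.

-61/18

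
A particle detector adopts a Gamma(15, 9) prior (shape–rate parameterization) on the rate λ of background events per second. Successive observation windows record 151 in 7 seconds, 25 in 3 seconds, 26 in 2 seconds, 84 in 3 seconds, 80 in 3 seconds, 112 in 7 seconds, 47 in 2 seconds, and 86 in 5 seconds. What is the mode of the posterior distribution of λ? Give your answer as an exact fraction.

625/41

Total count: 151 + 25 + 26 + 84 + 80 + 112 + 47 + 86 = 611.
Total exposure: 7 + 3 + 2 + 3 + 3 + 7 + 2 + 5 = 32 seconds.
Gamma(α, β) with Poisson data over total exposure Σt gives posterior Gamma(α+Σx, β+Σt) = Gamma(626, 41).
Posterior mode = (α'−1)/β' = 625/41.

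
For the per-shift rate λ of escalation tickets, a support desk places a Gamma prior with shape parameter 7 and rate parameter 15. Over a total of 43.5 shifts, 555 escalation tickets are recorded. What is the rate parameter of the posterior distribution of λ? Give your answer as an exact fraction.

Total count 555 over total exposure 43.5 shifts.
Gamma(α, β) with Poisson data over total exposure Σt gives posterior Gamma(α+Σx, β+Σt) = Gamma(562, 117/2).

117/2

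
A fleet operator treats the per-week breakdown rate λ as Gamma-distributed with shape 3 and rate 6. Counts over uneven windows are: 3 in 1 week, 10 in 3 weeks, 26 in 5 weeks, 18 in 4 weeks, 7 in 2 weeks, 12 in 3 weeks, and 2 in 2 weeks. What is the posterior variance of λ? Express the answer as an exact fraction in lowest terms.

81/676

Total count: 3 + 10 + 26 + 18 + 7 + 12 + 2 = 78.
Total exposure: 1 + 3 + 5 + 4 + 2 + 3 + 2 = 20 weeks.
Conjugate update: add total count to the shape and total exposure to the rate, giving Gamma(81, 26).
Posterior variance = α'/β'² = 81/676.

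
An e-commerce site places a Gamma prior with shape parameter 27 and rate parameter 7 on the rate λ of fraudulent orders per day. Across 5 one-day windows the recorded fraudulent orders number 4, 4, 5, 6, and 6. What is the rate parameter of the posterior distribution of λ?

12

Total count: 4 + 4 + 5 + 6 + 6 = 25.
Total exposure: 5 days.
Gamma(α, β) with Poisson data over total exposure Σt gives posterior Gamma(α+Σx, β+Σt) = Gamma(52, 12).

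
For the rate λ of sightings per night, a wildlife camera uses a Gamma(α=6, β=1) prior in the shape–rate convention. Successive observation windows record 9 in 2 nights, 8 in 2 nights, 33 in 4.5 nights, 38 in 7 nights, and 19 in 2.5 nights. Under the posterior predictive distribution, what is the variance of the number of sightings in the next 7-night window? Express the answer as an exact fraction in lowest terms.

Total count: 9 + 8 + 33 + 38 + 19 = 107.
Total exposure: 2 + 2 + 4.5 + 7 + 2.5 = 18 nights.
The Gamma prior is conjugate for the Poisson rate, so λ | data ~ Gamma(6+107, 1+18) = Gamma(113, 19).
The posterior predictive for a window of length T is Negative Binomial with variance T·α'·(β'+T)/β'² = 7·113·26/361 = 20566/361.

20566/361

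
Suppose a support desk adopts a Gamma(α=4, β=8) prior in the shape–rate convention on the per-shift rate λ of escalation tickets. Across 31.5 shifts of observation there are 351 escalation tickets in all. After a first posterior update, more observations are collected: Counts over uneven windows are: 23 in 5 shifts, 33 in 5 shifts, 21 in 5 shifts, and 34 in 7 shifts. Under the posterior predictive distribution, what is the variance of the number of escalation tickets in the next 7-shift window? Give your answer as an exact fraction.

Total count 351 over total exposure 31.5 shifts.
After the first batch: Gamma(4 + 351, 8 + 31.5) = Gamma(355, 79/2).
Total count: 23 + 33 + 21 + 34 = 111.
Total exposure: 5 + 5 + 5 + 7 = 22 shifts.
After the second batch: Gamma(355 + 111, 79/2 + 22) = Gamma(466, 123/2).
The posterior predictive for a window of length T is Negative Binomial with variance T·α'·(β'+T)/β'² = 7·466·(137/2)/(15129/4) = 893788/15129.

893788/15129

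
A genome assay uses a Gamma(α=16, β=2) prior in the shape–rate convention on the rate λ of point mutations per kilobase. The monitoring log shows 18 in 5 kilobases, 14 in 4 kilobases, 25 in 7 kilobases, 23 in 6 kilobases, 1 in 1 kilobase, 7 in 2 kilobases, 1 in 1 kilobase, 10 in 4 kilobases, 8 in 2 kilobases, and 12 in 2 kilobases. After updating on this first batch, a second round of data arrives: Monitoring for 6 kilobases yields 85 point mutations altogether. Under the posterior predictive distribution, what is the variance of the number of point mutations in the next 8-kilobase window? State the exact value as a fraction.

22000/441

Total count: 18 + 14 + 25 + 23 + 1 + 7 + 1 + 10 + 8 + 12 = 119.
Total exposure: 5 + 4 + 7 + 6 + 1 + 2 + 1 + 4 + 2 + 2 = 34 kilobases.
After the first batch: Gamma(16 + 119, 2 + 34) = Gamma(135, 36).
Total count 85 over total exposure 6 kilobases.
After the second batch: Gamma(135 + 85, 36 + 6) = Gamma(220, 42).
The posterior predictive for a window of length T is Negative Binomial with variance T·α'·(β'+T)/β'² = 8·220·50/1764 = 22000/441.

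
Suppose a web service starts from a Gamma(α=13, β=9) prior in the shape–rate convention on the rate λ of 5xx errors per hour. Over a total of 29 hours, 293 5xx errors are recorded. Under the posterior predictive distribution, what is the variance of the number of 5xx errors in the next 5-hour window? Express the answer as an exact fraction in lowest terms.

Total count 293 over total exposure 29 hours.
The Gamma prior is conjugate for the Poisson rate, so λ | data ~ Gamma(13+293, 9+29) = Gamma(306, 38).
The posterior predictive for a window of length T is Negative Binomial with variance T·α'·(β'+T)/β'² = 5·306·43/1444 = 32895/722.

32895/722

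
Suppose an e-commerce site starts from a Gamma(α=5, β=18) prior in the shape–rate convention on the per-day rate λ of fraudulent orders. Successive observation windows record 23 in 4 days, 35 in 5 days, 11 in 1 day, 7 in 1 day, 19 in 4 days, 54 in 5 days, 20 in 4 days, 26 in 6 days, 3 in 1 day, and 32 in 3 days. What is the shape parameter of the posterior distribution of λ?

Total count: 23 + 35 + 11 + 7 + 19 + 54 + 20 + 26 + 3 + 32 = 230.
Total exposure: 4 + 5 + 1 + 1 + 4 + 5 + 4 + 6 + 1 + 3 = 34 days.
By Gamma–Poisson conjugacy, the posterior is Gamma(α + Σx, β + Σt) = Gamma(5 + 230, 18 + 34) = Gamma(235, 52).

235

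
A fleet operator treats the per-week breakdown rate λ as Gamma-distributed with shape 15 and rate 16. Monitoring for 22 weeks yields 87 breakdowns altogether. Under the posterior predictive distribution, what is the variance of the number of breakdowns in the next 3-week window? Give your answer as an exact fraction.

6273/722

Total count 87 over total exposure 22 weeks.
Posterior: α' = 15 + 87 = 102, β' = 16 + 22 = 38.
The posterior predictive for a window of length T is Negative Binomial with variance T·α'·(β'+T)/β'² = 3·102·41/1444 = 6273/722.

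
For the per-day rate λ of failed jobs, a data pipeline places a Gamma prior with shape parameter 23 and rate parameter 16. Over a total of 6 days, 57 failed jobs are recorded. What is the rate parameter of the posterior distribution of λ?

22

Total count 57 over total exposure 6 days.
The Gamma prior is conjugate for the Poisson rate, so λ | data ~ Gamma(23+57, 16+6) = Gamma(80, 22).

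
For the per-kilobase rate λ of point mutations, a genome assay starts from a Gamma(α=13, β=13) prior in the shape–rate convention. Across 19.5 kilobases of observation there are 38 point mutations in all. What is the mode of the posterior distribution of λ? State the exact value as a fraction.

20/13

Total count 38 over total exposure 19.5 kilobases.
Posterior: α' = 13 + 38 = 51, β' = 13 + 19.5 = 65/2.
Posterior mode = (α'−1)/β' = 50/(65/2) = 20/13.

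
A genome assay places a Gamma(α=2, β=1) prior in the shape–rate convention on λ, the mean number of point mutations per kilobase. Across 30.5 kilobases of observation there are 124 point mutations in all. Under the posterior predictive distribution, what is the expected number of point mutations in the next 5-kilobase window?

Total count 124 over total exposure 30.5 kilobases.
Gamma(α, β) with Poisson data over total exposure Σt gives posterior Gamma(α+Σx, β+Σt) = Gamma(126, 63/2).
Predictive mean over a 5-kilobase window = T·E[λ|data] = 5·126/(63/2) = 20.

20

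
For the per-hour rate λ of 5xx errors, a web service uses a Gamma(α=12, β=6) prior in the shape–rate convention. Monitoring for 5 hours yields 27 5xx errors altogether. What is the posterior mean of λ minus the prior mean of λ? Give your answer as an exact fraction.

17/11

Total count 27 over total exposure 5 hours.
Posterior: α' = 12 + 27 = 39, β' = 6 + 5 = 11.
Posterior mean = 39/11 = 39/11; prior mean = 12/6 = 2. Difference = 39/11 − 2 = 17/11.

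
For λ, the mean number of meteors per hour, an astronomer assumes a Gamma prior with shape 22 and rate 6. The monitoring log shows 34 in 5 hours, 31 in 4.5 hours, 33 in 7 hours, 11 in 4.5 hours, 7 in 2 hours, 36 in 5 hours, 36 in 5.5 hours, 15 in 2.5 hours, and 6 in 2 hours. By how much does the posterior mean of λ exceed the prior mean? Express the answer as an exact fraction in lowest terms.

Total count: 34 + 31 + 33 + 11 + 7 + 36 + 36 + 15 + 6 = 209.
Total exposure: 5 + 4.5 + 7 + 4.5 + 2 + 5 + 5.5 + 2.5 + 2 = 38 hours.
The Gamma prior is conjugate for the Poisson rate, so λ | data ~ Gamma(22+209, 6+38) = Gamma(231, 44).
Posterior mean = 231/44 = 21/4; prior mean = 22/6 = 11/3. Difference = 21/4 − 11/3 = 19/12.

19/12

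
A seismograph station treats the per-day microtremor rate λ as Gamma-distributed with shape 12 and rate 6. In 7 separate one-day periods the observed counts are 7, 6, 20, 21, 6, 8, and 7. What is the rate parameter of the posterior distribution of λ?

13

Total count: 7 + 6 + 20 + 21 + 6 + 8 + 7 = 75.
Total exposure: 7 days.
Posterior: α' = 12 + 75 = 87, β' = 6 + 7 = 13.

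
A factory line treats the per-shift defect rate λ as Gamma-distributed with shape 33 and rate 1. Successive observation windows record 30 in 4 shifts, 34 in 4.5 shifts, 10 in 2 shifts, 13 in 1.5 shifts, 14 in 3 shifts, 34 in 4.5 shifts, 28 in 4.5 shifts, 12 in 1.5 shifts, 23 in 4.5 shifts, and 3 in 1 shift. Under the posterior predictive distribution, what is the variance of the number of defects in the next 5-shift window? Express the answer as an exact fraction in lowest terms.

21645/512

Total count: 30 + 34 + 10 + 13 + 14 + 34 + 28 + 12 + 23 + 3 = 201.
Total exposure: 4 + 4.5 + 2 + 1.5 + 3 + 4.5 + 4.5 + 1.5 + 4.5 + 1 = 31 shifts.
By Gamma–Poisson conjugacy, the posterior is Gamma(α + Σx, β + Σt) = Gamma(33 + 201, 1 + 31) = Gamma(234, 32).
The posterior predictive for a window of length T is Negative Binomial with variance T·α'·(β'+T)/β'² = 5·234·37/1024 = 21645/512.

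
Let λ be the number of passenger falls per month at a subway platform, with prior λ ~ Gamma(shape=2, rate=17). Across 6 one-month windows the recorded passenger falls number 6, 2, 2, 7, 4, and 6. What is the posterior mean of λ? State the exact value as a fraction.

29/23

Total count: 6 + 2 + 2 + 7 + 4 + 6 = 27.
Total exposure: 6 months.
By Gamma–Poisson conjugacy, the posterior is Gamma(α + Σx, β + Σt) = Gamma(2 + 27, 17 + 6) = Gamma(29, 23).
Posterior mean = α'/β' = 29/23.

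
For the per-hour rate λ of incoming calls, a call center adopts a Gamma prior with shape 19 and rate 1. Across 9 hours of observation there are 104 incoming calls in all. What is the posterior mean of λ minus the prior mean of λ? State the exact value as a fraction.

-67/10

Total count 104 over total exposure 9 hours.
Conjugate update: add total count to the shape and total exposure to the rate, giving Gamma(123, 10).
Posterior mean = 123/10 = 123/10; prior mean = 19/1 = 19. Difference = 123/10 − 19 = -67/10.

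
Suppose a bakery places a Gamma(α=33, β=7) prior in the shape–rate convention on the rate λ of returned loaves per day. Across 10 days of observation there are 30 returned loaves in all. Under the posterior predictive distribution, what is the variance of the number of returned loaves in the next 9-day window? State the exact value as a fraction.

Total count 30 over total exposure 10 days.
Conjugate update: add total count to the shape and total exposure to the rate, giving Gamma(63, 17).
The posterior predictive for a window of length T is Negative Binomial with variance T·α'·(β'+T)/β'² = 9·63·26/289 = 14742/289.

14742/289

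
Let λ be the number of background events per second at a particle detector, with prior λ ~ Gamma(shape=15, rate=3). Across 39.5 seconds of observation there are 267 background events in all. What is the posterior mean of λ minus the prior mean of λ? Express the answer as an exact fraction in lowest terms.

Total count 267 over total exposure 39.5 seconds.
The Gamma prior is conjugate for the Poisson rate, so λ | data ~ Gamma(15+267, 3+39.5) = Gamma(282, 85/2).
Posterior mean = 282/(85/2) = 564/85; prior mean = 15/3 = 5. Difference = 564/85 − 5 = 139/85.

139/85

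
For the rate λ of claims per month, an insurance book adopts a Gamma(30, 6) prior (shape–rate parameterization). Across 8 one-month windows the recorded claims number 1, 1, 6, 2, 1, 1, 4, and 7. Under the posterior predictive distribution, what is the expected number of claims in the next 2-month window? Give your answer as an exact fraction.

Total count: 1 + 1 + 6 + 2 + 1 + 1 + 4 + 7 = 23.
Total exposure: 8 months.
Posterior: α' = 30 + 23 = 53, β' = 6 + 8 = 14.
Predictive mean over a 2-month window = T·E[λ|data] = 2·53/14 = 53/7.

53/7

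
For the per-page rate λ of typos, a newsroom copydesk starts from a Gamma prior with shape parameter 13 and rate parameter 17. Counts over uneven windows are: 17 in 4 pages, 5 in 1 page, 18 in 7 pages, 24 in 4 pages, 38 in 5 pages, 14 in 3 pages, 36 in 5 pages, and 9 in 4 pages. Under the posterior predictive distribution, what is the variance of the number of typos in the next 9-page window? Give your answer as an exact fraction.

Total count: 17 + 5 + 18 + 24 + 38 + 14 + 36 + 9 = 161.
Total exposure: 4 + 1 + 7 + 4 + 5 + 3 + 5 + 4 = 33 pages.
Gamma(α, β) with Poisson data over total exposure Σt gives posterior Gamma(α+Σx, β+Σt) = Gamma(174, 50).
The posterior predictive for a window of length T is Negative Binomial with variance T·α'·(β'+T)/β'² = 9·174·59/2500 = 46197/1250.

46197/1250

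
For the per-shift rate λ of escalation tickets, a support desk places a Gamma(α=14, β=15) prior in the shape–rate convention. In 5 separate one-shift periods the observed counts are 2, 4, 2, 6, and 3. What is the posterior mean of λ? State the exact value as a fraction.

31/20

Total count: 2 + 4 + 2 + 6 + 3 = 17.
Total exposure: 5 shifts.
Conjugate update: add total count to the shape and total exposure to the rate, giving Gamma(31, 20).
Posterior mean = α'/β' = 31/20.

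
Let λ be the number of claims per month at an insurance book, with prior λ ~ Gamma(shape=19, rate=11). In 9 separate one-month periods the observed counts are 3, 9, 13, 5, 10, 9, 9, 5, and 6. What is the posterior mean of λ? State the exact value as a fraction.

22/5

Total count: 3 + 9 + 13 + 5 + 10 + 9 + 9 + 5 + 6 = 69.
Total exposure: 9 months.
Posterior: α' = 19 + 69 = 88, β' = 11 + 9 = 20.
Posterior mean = α'/β' = 88/20 = 22/5.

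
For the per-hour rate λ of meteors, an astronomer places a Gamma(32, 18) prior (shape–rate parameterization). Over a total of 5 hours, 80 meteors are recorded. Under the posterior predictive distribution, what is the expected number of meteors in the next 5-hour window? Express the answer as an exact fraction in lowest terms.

Total count 80 over total exposure 5 hours.
Posterior: α' = 32 + 80 = 112, β' = 18 + 5 = 23.
Predictive mean over a 5-hour window = T·E[λ|data] = 5·112/23 = 560/23.

560/23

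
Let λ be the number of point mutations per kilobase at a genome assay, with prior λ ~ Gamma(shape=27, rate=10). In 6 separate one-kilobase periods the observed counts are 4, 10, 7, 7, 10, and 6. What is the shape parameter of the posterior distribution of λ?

Total count: 4 + 10 + 7 + 7 + 10 + 6 = 44.
Total exposure: 6 kilobases.
The Gamma prior is conjugate for the Poisson rate, so λ | data ~ Gamma(27+44, 10+6) = Gamma(71, 16).

71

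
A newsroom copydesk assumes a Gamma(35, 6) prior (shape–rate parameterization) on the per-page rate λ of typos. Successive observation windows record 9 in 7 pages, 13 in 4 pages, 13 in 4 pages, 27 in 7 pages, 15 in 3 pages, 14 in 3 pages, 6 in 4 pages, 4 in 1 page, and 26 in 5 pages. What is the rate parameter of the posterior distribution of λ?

44

Total count: 9 + 13 + 13 + 27 + 15 + 14 + 6 + 4 + 26 = 127.
Total exposure: 7 + 4 + 4 + 7 + 3 + 3 + 4 + 1 + 5 = 38 pages.
By Gamma–Poisson conjugacy, the posterior is Gamma(α + Σx, β + Σt) = Gamma(35 + 127, 6 + 38) = Gamma(162, 44).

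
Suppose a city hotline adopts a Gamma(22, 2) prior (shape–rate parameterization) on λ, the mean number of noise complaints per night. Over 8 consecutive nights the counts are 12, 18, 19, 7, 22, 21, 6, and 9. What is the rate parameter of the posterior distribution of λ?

Total count: 12 + 18 + 19 + 7 + 22 + 21 + 6 + 9 = 114.
Total exposure: 8 nights.
By Gamma–Poisson conjugacy, the posterior is Gamma(α + Σx, β + Σt) = Gamma(22 + 114, 2 + 8) = Gamma(136, 10).

10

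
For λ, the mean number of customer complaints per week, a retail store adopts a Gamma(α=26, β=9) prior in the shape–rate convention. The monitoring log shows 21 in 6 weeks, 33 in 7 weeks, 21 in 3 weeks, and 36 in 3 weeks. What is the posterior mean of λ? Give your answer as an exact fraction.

137/28

Total count: 21 + 33 + 21 + 36 = 111.
Total exposure: 6 + 7 + 3 + 3 = 19 weeks.
Conjugate update: add total count to the shape and total exposure to the rate, giving Gamma(137, 28).
Posterior mean = α'/β' = 137/28.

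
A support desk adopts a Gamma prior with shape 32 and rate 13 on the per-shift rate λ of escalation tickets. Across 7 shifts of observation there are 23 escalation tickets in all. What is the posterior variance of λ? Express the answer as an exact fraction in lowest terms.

11/80

Total count 23 over total exposure 7 shifts.
Conjugate update: add total count to the shape and total exposure to the rate, giving Gamma(55, 20).
Posterior variance = α'/β'² = 55/400 = 11/80.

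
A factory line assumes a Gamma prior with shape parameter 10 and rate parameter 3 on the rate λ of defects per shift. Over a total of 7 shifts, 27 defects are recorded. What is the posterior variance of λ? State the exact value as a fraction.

Total count 27 over total exposure 7 shifts.
Gamma(α, β) with Poisson data over total exposure Σt gives posterior Gamma(α+Σx, β+Σt) = Gamma(37, 10).
Posterior variance = α'/β'² = 37/100.

37/100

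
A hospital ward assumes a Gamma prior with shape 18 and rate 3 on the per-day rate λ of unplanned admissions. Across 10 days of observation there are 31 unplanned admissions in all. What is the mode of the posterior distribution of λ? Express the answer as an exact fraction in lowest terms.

48/13

Total count 31 over total exposure 10 days.
Posterior: α' = 18 + 31 = 49, β' = 3 + 10 = 13.
Posterior mode = (α'−1)/β' = 48/13.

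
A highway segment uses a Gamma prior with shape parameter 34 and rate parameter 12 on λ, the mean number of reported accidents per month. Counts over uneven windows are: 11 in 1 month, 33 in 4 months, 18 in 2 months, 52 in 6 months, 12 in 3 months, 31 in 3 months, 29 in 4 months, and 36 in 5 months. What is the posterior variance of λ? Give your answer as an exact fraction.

4/25

Total count: 11 + 33 + 18 + 52 + 12 + 31 + 29 + 36 = 222.
Total exposure: 1 + 4 + 2 + 6 + 3 + 3 + 4 + 5 = 28 months.
Conjugate update: add total count to the shape and total exposure to the rate, giving Gamma(256, 40).
Posterior variance = α'/β'² = 256/1600 = 4/25.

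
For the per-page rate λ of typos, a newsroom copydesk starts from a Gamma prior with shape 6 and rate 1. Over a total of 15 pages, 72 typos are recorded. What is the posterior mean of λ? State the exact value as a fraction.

39/8

Total count 72 over total exposure 15 pages.
Posterior: α' = 6 + 72 = 78, β' = 1 + 15 = 16.
Posterior mean = α'/β' = 78/16 = 39/8.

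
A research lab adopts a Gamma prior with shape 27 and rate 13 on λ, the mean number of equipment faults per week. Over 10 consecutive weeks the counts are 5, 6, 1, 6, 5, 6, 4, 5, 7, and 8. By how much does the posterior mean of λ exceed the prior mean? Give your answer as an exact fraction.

Total count: 5 + 6 + 1 + 6 + 5 + 6 + 4 + 5 + 7 + 8 = 53.
Total exposure: 10 weeks.
The Gamma prior is conjugate for the Poisson rate, so λ | data ~ Gamma(27+53, 13+10) = Gamma(80, 23).
Posterior mean = 80/23 = 80/23; prior mean = 27/13 = 27/13. Difference = 80/23 − 27/13 = 419/299.

419/299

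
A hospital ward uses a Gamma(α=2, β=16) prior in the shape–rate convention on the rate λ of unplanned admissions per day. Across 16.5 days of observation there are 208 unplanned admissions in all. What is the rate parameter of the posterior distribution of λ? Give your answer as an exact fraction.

Total count 208 over total exposure 16.5 days.
The Gamma prior is conjugate for the Poisson rate, so λ | data ~ Gamma(2+208, 16+16.5) = Gamma(210, 65/2).

65/2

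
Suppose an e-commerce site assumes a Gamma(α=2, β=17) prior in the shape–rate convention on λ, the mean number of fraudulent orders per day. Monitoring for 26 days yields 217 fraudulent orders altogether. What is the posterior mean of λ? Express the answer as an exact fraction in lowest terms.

219/43

Total count 217 over total exposure 26 days.
Posterior: α' = 2 + 217 = 219, β' = 17 + 26 = 43.
Posterior mean = α'/β' = 219/43.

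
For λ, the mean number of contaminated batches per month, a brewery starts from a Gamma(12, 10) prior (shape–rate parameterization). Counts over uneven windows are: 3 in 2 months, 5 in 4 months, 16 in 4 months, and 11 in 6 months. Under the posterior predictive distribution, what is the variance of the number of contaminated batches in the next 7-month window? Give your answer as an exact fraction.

10857/676

Total count: 3 + 5 + 16 + 11 = 35.
Total exposure: 2 + 4 + 4 + 6 = 16 months.
Conjugate update: add total count to the shape and total exposure to the rate, giving Gamma(47, 26).
The posterior predictive for a window of length T is Negative Binomial with variance T·α'·(β'+T)/β'² = 7·47·33/676 = 10857/676.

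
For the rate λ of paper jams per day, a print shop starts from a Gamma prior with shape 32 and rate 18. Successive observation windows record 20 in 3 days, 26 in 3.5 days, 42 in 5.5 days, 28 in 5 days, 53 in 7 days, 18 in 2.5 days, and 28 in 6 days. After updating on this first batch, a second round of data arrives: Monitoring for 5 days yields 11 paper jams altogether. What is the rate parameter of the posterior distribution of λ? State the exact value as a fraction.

Total count: 20 + 26 + 42 + 28 + 53 + 18 + 28 = 215.
Total exposure: 3 + 3.5 + 5.5 + 5 + 7 + 2.5 + 6 = 32.5 days.
After the first batch: Gamma(32 + 215, 18 + 32.5) = Gamma(247, 101/2).
Total count 11 over total exposure 5 days.
After the second batch: Gamma(247 + 11, 101/2 + 5) = Gamma(258, 111/2).

111/2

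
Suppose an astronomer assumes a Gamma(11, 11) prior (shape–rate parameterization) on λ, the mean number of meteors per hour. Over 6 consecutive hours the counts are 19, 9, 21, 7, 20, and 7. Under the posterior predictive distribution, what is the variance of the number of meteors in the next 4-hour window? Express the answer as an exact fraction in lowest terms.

7896/289

Total count: 19 + 9 + 21 + 7 + 20 + 7 = 83.
Total exposure: 6 hours.
Posterior: α' = 11 + 83 = 94, β' = 11 + 6 = 17.
The posterior predictive for a window of length T is Negative Binomial with variance T·α'·(β'+T)/β'² = 4·94·21/289 = 7896/289.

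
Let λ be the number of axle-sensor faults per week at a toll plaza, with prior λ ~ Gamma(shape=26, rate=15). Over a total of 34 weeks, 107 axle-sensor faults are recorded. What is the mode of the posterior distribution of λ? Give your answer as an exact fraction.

132/49

Total count 107 over total exposure 34 weeks.
Posterior: α' = 26 + 107 = 133, β' = 15 + 34 = 49.
Posterior mode = (α'−1)/β' = 132/49.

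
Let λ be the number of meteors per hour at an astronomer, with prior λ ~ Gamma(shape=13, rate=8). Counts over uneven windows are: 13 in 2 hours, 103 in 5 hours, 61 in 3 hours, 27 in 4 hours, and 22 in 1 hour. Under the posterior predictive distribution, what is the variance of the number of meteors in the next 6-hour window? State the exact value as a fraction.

41586/529

Total count: 13 + 103 + 61 + 27 + 22 = 226.
Total exposure: 2 + 5 + 3 + 4 + 1 = 15 hours.
By Gamma–Poisson conjugacy, the posterior is Gamma(α + Σx, β + Σt) = Gamma(13 + 226, 8 + 15) = Gamma(239, 23).
The posterior predictive for a window of length T is Negative Binomial with variance T·α'·(β'+T)/β'² = 6·239·29/529 = 41586/529.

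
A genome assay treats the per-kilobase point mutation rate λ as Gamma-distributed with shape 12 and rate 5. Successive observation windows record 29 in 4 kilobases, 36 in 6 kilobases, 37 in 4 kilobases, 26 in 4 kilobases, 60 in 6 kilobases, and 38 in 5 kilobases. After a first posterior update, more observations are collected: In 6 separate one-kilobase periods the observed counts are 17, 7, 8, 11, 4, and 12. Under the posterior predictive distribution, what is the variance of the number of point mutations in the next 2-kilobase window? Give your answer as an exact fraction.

Total count: 29 + 36 + 37 + 26 + 60 + 38 = 226.
Total exposure: 4 + 6 + 4 + 4 + 6 + 5 = 29 kilobases.
After the first batch: Gamma(12 + 226, 5 + 29) = Gamma(238, 34).
Total count: 17 + 7 + 8 + 11 + 4 + 12 = 59.
Total exposure: 6 kilobases.
After the second batch: Gamma(238 + 59, 34 + 6) = Gamma(297, 40).
The posterior predictive for a window of length T is Negative Binomial with variance T·α'·(β'+T)/β'² = 2·297·42/1600 = 6237/400.

6237/400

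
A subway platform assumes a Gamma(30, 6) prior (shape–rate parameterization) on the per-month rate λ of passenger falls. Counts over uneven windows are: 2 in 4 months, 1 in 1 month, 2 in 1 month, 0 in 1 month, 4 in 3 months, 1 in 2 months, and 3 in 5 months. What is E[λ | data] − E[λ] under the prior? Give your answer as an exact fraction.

-72/23

Total count: 2 + 1 + 2 + 0 + 4 + 1 + 3 = 13.
Total exposure: 4 + 1 + 1 + 1 + 3 + 2 + 5 = 17 months.
Posterior: α' = 30 + 13 = 43, β' = 6 + 17 = 23.
Posterior mean = 43/23 = 43/23; prior mean = 30/6 = 5. Difference = 43/23 − 5 = -72/23.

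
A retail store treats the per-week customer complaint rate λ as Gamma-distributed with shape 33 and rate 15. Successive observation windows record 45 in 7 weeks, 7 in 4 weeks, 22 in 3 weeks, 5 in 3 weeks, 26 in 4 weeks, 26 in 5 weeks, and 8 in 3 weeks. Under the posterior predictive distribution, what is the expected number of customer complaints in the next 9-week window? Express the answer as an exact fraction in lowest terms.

387/11

Total count: 45 + 7 + 22 + 5 + 26 + 26 + 8 = 139.
Total exposure: 7 + 4 + 3 + 3 + 4 + 5 + 3 = 29 weeks.
Posterior: α' = 33 + 139 = 172, β' = 15 + 29 = 44.
Predictive mean over a 9-week window = T·E[λ|data] = 9·172/44 = 387/11.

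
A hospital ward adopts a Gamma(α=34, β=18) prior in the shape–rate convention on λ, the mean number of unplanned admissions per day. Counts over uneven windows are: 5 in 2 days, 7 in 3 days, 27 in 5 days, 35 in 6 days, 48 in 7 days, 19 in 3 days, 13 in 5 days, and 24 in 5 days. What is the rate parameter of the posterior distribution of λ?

Total count: 5 + 7 + 27 + 35 + 48 + 19 + 13 + 24 = 178.
Total exposure: 2 + 3 + 5 + 6 + 7 + 3 + 5 + 5 = 36 days.
The Gamma prior is conjugate for the Poisson rate, so λ | data ~ Gamma(34+178, 18+36) = Gamma(212, 54).

54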